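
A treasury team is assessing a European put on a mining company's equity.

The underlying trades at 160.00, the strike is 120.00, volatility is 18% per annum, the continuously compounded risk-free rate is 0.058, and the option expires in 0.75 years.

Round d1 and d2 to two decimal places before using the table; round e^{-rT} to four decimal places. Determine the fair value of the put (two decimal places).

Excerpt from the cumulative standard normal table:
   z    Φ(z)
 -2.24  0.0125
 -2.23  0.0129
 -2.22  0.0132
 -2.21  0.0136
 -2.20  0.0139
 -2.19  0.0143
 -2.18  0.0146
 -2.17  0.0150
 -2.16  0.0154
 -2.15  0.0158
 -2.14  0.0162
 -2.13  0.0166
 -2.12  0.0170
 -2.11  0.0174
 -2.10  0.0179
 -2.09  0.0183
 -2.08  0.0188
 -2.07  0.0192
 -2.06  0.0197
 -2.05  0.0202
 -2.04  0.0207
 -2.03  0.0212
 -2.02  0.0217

0.10

σ√T = 0.18·√0.75 = 0.1559
ln(S/K) + (r + σ²/2)T = ln(160/120) + (0.058 + 0.18²/2)·0.75 = 0.2877 + 0.0557 = 0.3433
d₁ = 0.3433 / 0.1559 = 2.2025 ≈ 2.20
d₂ = d₁ − σ√T = 2.2025 − 0.1559 = 2.0466 ≈ 2.05
e^(−rT) = e^(−0.058·0.75) = 0.9574
N(−d₂) = N(-2.05) = 0.0202;  N(−d₁) = N(-2.20) = 0.0139
P = 120·0.9574·0.0202 − 160·0.0139 = 2.3207 − 2.2240 = 0.0967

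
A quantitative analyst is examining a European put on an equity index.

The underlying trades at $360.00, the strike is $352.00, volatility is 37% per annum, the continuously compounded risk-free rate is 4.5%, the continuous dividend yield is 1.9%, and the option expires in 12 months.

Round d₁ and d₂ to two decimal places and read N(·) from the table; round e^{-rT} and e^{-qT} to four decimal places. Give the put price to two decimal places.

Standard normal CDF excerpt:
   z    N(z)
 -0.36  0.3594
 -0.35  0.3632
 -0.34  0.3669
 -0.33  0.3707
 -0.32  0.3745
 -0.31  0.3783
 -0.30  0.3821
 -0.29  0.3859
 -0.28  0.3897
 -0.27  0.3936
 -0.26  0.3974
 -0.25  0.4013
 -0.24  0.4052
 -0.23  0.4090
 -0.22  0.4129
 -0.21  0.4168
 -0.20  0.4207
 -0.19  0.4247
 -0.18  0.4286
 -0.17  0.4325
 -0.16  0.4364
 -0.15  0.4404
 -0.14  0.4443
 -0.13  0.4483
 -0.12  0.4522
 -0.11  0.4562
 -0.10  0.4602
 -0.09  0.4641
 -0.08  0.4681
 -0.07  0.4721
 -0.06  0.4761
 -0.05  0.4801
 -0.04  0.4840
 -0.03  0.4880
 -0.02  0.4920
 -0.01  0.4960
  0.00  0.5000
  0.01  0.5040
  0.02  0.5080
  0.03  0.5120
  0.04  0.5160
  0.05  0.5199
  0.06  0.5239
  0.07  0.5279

$42.67

σ√T = 0.37·√1 = 0.3700
d₁ = [ln(360/352) + (0.045 − 0.019 + ½·0.37²)·1] / (σ√T) = (0.0225 + 0.0944) / 0.3700 = 0.3160 which rounds to 0.32
d₂ = 0.3160 − 0.3700 = -0.0540 which rounds to -0.05
e^(−qT) = e^(−0.019·1) = 0.9812;  e^(−rT) = e^(−0.045·1) = 0.9560
P = 352·0.9560·N(0.05) − 360·0.9812·N(-0.32) = 352·0.9560·0.5199 − 360·0.9812·0.3745 = 174.9526 − 132.2854 = 42.6672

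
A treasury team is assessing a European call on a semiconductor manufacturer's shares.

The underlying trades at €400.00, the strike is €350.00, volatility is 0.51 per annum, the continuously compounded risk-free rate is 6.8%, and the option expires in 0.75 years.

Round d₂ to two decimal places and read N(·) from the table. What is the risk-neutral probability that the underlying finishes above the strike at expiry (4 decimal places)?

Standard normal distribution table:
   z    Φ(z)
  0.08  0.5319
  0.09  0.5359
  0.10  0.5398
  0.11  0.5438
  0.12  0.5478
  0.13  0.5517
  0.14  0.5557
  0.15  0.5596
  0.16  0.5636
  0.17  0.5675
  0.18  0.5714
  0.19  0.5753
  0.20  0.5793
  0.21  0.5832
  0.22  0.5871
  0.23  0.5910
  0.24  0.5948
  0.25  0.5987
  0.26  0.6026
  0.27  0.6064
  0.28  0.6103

0.5793

σ√T = 0.51·√0.75 = 0.4417
ln(S/K) + (r + σ²/2)T = ln(400/350) + (0.068 + 0.51²/2)·0.75 = 0.1335 + 0.1485 = 0.2821
d₁ = 0.2821 / 0.4417 = 0.6386 → 0.64
d₂ = d₁ − σ√T = 0.6386 − 0.4417 = 0.1970 → 0.20
Pr(exercise) under Q = N(d₂) = 0.5793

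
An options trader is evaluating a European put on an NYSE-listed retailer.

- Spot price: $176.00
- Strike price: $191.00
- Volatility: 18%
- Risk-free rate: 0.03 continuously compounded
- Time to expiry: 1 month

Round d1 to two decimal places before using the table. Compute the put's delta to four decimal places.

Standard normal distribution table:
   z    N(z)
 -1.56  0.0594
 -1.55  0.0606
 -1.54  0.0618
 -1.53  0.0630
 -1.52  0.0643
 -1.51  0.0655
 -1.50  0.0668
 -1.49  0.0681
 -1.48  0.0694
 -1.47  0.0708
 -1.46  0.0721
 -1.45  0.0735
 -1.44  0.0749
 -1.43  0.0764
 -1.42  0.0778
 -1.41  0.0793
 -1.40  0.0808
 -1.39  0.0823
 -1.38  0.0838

T = 0.08333;  σ√T = 0.0520
d₁ = [ln(176/191) + (0.03 + 0.18²/2)·0.08333] / 0.0520 = [-0.0818 + 0.0038] / 0.0520 = -1.4999 ≈ -1.50
N(d₁) = N(-1.50) = 0.0668
Δ_put = N(d₁) − 1 = 0.0668 − 1 = -0.9332

-0.9332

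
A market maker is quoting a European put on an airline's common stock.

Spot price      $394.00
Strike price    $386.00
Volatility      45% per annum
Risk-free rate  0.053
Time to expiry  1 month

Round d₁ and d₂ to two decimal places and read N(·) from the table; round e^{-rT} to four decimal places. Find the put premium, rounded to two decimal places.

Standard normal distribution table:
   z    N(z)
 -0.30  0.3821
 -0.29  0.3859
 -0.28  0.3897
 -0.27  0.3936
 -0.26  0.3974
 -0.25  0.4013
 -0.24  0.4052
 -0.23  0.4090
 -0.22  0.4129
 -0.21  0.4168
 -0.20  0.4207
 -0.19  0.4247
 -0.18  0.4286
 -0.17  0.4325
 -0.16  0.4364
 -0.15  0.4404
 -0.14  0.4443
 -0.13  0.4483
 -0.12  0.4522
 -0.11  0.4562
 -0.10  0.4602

σ√T = 0.45·√0.08333 = 0.1299
d₁ = [ln(394/386) + (0.053 + 0.45²/2)·0.08333] / 0.1299 = [0.0205 + 0.0129] / 0.1299 = 0.2569 which rounds to 0.26
d₂ = d₁ − σ√T = 0.2569 − 0.1299 = 0.1270 which rounds to 0.13
e^(−rT) = e^(−0.053·0.08333) = 0.9956
N(−d₂) = N(-0.13) = 0.4483;  N(−d₁) = N(-0.26) = 0.3974
P = 386·0.9956·0.4483 − 394·0.3974 = 172.2824 − 156.5756 = 15.7068

$15.71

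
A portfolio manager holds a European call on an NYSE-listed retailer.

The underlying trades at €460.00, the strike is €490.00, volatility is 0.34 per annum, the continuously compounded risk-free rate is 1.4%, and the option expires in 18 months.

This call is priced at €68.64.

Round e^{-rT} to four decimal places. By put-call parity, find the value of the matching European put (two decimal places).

exp(−rT) = exp(−0.014·1.5) = 0.9792
Put-call parity: C − P = S − K·e^(−rT) = 460 − 490·0.9792 = 460 − 479.8080 = -19.8080
P = C − (C − P) = 68.64 − (-19.8080) = 88.4480

€88.45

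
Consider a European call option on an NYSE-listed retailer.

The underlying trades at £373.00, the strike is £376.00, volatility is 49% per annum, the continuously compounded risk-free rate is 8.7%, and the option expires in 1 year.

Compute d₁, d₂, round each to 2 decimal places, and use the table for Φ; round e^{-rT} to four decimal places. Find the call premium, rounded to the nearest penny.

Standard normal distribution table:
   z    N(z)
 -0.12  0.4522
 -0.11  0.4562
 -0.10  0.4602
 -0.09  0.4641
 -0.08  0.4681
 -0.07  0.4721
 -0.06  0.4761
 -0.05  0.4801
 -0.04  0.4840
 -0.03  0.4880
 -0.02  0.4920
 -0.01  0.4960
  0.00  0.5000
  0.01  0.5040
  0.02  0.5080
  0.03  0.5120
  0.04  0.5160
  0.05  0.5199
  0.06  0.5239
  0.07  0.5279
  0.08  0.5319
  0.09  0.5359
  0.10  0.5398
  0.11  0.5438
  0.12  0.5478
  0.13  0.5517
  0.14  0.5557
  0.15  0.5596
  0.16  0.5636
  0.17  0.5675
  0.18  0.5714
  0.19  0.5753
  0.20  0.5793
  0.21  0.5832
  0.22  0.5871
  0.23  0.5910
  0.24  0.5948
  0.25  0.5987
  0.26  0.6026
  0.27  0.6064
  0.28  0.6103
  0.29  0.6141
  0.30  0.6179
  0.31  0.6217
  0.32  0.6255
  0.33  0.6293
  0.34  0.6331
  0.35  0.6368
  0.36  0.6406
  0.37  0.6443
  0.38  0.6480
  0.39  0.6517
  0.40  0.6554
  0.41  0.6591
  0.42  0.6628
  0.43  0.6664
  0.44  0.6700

σ√T = 0.49·√1 = 0.4900
d₁ = [ln(373/376) + (0.087 + 0.49²/2)·1] / 0.4900 = [-0.0080 + 0.2070] / 0.4900 = 0.4062 which rounds to 0.41
d₂ = d₁ − σ√T = 0.4062 − 0.4900 = -0.0838 which rounds to -0.08
exp(−rT) = exp(−0.087·1) = 0.9167
C = 373·N(0.41) − 376·0.9167·N(-0.08) = 373·0.6591 − 376·0.9167·0.4681 = 245.8443 − 161.3443 = 84.5000

£84.50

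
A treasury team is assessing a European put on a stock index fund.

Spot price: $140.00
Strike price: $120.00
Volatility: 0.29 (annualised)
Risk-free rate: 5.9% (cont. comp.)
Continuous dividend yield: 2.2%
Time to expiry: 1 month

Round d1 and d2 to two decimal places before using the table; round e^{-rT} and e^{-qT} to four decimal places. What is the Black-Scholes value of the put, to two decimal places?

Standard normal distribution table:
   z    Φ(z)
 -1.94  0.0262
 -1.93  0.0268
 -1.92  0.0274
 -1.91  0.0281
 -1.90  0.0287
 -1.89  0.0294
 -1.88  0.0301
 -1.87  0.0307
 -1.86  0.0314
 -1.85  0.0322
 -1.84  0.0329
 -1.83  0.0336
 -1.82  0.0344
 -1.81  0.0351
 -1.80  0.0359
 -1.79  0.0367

σ√T = 0.29·√0.08333 = 0.0837
d₁ = [ln(140/120) + (0.059 − 0.022 + ½·0.29²)·0.08333] / (σ√T) = (0.1542 + 0.0066) / 0.0837 = 1.9200 ≈ 1.92
d₂ = 1.9200 − 0.0837 = 1.8363 ≈ 1.84
exp(−qT) = exp(−0.022·0.08333) = 0.9982;  exp(−rT) = exp(−0.059·0.08333) = 0.9951
P = 120·0.9951·N(-1.84) − 140·0.9982·N(-1.92) = 120·0.9951·0.0329 − 140·0.9982·0.0274 = 3.9287 − 3.8291 = 0.0996

$0.10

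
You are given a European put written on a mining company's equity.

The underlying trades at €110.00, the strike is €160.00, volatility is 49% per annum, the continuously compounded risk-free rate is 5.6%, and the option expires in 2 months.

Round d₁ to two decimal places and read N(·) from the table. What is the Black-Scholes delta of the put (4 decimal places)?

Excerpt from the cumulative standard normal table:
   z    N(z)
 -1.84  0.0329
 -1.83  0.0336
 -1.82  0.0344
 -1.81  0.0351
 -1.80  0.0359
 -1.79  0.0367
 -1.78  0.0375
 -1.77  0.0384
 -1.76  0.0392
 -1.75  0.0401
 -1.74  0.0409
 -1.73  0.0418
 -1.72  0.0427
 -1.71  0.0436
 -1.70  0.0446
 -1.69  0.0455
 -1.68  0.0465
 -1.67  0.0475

-0.9582

T = 0.1667;  σ√T = 0.2000
ln(S/K) + (r + σ²/2)T = ln(110/160) + (0.056 + 0.49²/2)·0.1667 = -0.3747 + 0.0293 = -0.3454
d₁ = -0.3454 / 0.2000 = -1.7264 → -1.73
N(d₁) = N(-1.73) = 0.0418
Δ_put = N(d₁) − 1 = 0.0418 − 1 = -0.9582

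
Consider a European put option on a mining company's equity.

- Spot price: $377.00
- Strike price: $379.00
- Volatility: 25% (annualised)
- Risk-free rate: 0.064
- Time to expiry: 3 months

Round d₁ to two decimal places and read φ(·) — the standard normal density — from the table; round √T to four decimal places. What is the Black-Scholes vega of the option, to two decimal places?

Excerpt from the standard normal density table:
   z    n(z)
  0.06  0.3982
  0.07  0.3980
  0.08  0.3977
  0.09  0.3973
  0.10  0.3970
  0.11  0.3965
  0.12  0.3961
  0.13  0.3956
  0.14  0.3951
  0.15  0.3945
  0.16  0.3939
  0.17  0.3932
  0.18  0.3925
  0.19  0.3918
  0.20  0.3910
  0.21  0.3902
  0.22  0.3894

74.36

σ√T = 0.25·√0.25 = 0.1250
d₁ = [ln(377/379) + (0.064 + ½·0.25²)·0.25] / (σ√T) = (-0.0053 + 0.0238) / 0.1250 = 0.1482 ⇒ 0.15
√T = √0.25 = 0.5000
φ(d₁) = φ(0.15) = 0.3945
vega = S·φ(d₁)·√T = 377·0.3945·0.5000 = 74.3633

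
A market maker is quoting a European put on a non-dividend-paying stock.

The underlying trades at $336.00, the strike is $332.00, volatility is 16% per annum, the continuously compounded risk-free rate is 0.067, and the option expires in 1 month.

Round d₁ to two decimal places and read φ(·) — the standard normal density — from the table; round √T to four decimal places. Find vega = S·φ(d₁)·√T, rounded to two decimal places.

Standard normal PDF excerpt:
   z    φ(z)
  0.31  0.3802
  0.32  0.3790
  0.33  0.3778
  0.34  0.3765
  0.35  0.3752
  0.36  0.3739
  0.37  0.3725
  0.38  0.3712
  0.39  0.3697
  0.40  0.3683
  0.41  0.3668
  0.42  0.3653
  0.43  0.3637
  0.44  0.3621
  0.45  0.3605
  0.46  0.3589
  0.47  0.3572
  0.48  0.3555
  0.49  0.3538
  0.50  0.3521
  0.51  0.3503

35.73

σ√T = 0.16 × 0.2887 = 0.0462
d₁ = [ln(336/332) + (0.067 + ½·0.16²)·0.08333] / (σ√T) = (0.0120 + 0.0067) / 0.0462 = 0.4033 → 0.40
√T = √0.08333 = 0.2887
φ(d₁) = φ(0.40) = 0.3683
vega = S·φ(d₁)·√T = 336·0.3683·0.2887 = 35.7263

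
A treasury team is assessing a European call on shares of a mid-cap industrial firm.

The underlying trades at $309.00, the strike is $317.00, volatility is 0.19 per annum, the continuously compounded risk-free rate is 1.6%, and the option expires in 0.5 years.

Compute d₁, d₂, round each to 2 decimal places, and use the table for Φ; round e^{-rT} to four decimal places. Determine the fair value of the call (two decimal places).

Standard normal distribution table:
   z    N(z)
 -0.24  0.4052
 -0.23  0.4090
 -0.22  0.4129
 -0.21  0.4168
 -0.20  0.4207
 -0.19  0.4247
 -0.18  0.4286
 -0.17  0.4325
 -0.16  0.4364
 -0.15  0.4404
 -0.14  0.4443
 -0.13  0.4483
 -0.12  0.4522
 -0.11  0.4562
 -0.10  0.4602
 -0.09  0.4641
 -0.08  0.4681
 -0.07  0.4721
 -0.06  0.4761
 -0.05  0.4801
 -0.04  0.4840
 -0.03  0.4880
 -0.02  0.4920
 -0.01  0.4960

T = 0.5;  σ√T = 0.1344
ln(S/K) + (r + σ²/2)T = ln(309/317) + (0.016 + 0.19²/2)·0.5 = -0.0256 + 0.0170 = -0.0085
d₁ = -0.0085 / 0.1344 = -0.0635 which rounds to -0.06
d₂ = d₁ − σ√T = -0.0635 − 0.1344 = -0.1979 which rounds to -0.20
exp(−rT) = exp(−0.016·0.5) = 0.9920
N(d₁) = N(-0.06) = 0.4761;  N(d₂) = N(-0.20) = 0.4207
C = 309·0.4761 − 317·0.9920·0.4207 = 147.1149 − 132.2950 = 14.8199

$14.82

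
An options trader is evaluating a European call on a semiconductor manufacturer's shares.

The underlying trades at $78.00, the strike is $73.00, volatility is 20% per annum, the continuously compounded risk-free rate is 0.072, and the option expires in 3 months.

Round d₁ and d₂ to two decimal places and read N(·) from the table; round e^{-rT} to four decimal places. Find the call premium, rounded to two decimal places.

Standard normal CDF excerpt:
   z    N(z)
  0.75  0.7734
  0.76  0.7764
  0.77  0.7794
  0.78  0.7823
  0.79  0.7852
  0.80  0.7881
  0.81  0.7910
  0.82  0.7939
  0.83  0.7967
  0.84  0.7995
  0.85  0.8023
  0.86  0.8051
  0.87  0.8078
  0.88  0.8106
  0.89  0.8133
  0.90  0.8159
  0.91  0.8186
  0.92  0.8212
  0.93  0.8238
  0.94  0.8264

T = 0.25;  σ√T = 0.1000
d₁ = [ln(78/73) + (0.072 + 0.2²/2)·0.25] / 0.1000 = [0.0662 + 0.0230] / 0.1000 = 0.8925 which rounds to 0.89
d₂ = d₁ − σ√T = 0.8925 − 0.1000 = 0.7925 which rounds to 0.79
e^(−rT) = e^(−0.072·0.25) = 0.9822
C = 78·N(0.89) − 73·0.9822·N(0.79) = 78·0.8133 − 73·0.9822·0.7852 = 63.4374 − 56.2993 = 7.1381

$7.14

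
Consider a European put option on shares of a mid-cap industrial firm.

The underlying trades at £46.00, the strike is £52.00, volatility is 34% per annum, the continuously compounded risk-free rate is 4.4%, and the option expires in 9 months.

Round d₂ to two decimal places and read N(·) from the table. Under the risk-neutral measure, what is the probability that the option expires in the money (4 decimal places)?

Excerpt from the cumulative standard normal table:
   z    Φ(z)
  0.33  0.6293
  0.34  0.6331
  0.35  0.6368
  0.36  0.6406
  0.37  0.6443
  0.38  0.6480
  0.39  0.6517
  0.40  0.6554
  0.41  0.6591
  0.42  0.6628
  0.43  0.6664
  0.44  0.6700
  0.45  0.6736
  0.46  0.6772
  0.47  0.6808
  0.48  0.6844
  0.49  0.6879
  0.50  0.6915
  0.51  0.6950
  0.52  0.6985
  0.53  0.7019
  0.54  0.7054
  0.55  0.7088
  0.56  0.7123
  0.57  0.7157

σ√T = 0.34·√0.75 = 0.2944
ln(S/K) + (r + σ²/2)T = ln(46/52) + (0.044 + 0.34²/2)·0.75 = -0.1226 + 0.0764 = -0.0463
d₁ = -0.0463 / 0.2944 = -0.1571 ⇒ -0.16
d₂ = d₁ − σ√T = -0.1571 − 0.2944 = -0.4515 ⇒ -0.45
Risk-neutral Pr[S_T < K] = N(−d₂) = N(0.45) = 0.6736

0.6736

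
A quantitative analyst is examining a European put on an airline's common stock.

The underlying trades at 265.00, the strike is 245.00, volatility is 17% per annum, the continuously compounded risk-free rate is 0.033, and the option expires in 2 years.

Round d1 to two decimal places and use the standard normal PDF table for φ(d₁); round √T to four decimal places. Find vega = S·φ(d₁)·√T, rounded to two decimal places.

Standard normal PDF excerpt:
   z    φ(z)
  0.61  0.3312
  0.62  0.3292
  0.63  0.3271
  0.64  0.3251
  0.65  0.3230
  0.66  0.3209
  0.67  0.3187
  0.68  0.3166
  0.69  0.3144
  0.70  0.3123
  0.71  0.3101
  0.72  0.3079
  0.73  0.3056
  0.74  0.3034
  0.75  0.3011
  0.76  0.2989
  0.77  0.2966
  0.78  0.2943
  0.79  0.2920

σ√T = 0.17 × 1.4142 = 0.2404
d₁ = [ln(265/245) + (0.033 + 0.17²/2)·2] / 0.2404 = [0.0785 + 0.0949] / 0.2404 = 0.7211 which rounds to 0.72
√T = √2 = 1.4142
φ(d₁) = φ(0.72) = 0.3079
vega = S·φ(d₁)·√T = 265·0.3079·1.4142 = 115.3895

115.39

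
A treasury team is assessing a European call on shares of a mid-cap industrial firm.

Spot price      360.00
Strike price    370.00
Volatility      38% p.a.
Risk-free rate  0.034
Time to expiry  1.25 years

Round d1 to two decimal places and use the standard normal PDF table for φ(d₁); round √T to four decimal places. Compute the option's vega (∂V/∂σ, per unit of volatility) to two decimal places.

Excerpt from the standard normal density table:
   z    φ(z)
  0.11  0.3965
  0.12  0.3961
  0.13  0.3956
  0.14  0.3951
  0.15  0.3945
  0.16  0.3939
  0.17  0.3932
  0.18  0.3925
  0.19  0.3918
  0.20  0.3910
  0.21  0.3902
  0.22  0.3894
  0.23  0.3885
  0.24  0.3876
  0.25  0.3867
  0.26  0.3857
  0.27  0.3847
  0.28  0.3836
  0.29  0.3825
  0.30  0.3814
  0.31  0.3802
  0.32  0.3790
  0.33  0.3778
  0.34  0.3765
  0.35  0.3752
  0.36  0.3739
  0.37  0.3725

T = 1.25;  σ√T = 0.4249
d₁ = [ln(360/370) + (0.034 + 0.38²/2)·1.25] / 0.4249 = [-0.0274 + 0.1328] / 0.4249 = 0.2480 → 0.25
√T = √1.25 = 1.1180
φ(d₁) = φ(0.25) = 0.3867
vega = S·φ(d₁)·√T = 360·0.3867·1.1180 = 155.6390
(Call and put vega coincide under Black-Scholes.)

155.64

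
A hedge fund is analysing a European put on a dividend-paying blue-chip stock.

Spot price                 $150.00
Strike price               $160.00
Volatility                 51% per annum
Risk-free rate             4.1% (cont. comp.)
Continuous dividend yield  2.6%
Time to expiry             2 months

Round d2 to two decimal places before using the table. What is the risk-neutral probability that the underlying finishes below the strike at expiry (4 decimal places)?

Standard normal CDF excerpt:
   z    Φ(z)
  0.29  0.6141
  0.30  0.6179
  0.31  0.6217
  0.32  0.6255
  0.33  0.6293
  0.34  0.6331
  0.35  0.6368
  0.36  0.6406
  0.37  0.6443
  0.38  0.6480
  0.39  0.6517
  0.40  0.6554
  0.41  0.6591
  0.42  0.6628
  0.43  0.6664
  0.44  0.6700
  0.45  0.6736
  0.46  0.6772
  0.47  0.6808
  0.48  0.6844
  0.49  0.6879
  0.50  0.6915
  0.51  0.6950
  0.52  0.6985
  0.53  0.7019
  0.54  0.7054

T = 0.1667;  σ√T = 0.2082
d₁ = [ln(150/160) + (0.041 − 0.026 + 0.51²/2)·0.1667] / 0.2082 = [-0.0645 + 0.0242] / 0.2082 = -0.1939 ≈ -0.19
d₂ = d₁ − σ√T = -0.1939 − 0.2082 = -0.4021 ≈ -0.40
Risk-neutral Pr[S_T < K] = N(−d₂) = N(0.40) = 0.6554

0.6554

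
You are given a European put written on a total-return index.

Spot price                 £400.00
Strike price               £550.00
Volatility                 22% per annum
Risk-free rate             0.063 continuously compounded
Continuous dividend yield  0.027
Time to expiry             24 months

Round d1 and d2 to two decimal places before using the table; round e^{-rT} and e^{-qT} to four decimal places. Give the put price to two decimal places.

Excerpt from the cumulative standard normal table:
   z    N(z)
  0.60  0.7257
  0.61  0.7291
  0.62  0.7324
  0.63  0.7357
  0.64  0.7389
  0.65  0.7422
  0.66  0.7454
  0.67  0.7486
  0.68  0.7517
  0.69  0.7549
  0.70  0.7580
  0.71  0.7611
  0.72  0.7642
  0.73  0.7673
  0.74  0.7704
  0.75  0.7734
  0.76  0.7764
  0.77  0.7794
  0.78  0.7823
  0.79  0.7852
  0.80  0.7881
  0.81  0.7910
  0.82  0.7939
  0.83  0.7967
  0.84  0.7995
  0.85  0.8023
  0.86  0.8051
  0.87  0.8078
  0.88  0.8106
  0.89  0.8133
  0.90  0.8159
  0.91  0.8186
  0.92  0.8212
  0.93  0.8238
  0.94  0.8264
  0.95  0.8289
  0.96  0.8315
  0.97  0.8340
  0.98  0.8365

£121.90

σ√T = 0.22 × 1.4142 = 0.3111
ln(S/K) + (r − q + σ²/2)T = ln(400/550) + (0.063 − 0.027 + 0.22²/2)·2 = -0.3185 + 0.1204 = -0.1981
d₁ = -0.1981 / 0.3111 = -0.6366 → -0.64
d₂ = d₁ − σ√T = -0.6366 − 0.3111 = -0.9477 → -0.95
exp(−qT) = exp(−0.027·2) = 0.9474;  exp(−rT) = exp(−0.063·2) = 0.8816
N(−d₂) = N(0.95) = 0.8289;  N(−d₁) = N(0.64) = 0.7389
P = 550·0.8816·0.8289 − 400·0.9474·0.7389 = 401.9170 − 280.0135 = 121.9035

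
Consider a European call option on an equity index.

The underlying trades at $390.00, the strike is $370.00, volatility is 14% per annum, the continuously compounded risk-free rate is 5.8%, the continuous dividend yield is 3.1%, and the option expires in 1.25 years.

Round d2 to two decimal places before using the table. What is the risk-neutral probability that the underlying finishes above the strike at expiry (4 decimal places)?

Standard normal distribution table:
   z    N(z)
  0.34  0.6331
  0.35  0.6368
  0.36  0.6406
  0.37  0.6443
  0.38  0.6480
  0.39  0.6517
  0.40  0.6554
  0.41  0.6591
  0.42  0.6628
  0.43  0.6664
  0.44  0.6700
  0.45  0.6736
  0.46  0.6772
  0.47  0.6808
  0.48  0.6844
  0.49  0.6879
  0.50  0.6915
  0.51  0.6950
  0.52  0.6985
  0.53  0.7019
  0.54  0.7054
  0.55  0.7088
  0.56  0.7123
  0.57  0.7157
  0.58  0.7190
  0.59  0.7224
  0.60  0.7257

0.6808

T = 1.25;  σ√T = 0.1565
ln(S/K) + (r − q + σ²/2)T = ln(390/370) + (0.058 − 0.031 + 0.14²/2)·1.25 = 0.0526 + 0.0460 = 0.0986
d₁ = 0.0986 / 0.1565 = 0.6302 → 0.63
d₂ = d₁ − σ√T = 0.6302 − 0.1565 = 0.4737 → 0.47
Pr(exercise) under Q = N(d₂) = 0.6808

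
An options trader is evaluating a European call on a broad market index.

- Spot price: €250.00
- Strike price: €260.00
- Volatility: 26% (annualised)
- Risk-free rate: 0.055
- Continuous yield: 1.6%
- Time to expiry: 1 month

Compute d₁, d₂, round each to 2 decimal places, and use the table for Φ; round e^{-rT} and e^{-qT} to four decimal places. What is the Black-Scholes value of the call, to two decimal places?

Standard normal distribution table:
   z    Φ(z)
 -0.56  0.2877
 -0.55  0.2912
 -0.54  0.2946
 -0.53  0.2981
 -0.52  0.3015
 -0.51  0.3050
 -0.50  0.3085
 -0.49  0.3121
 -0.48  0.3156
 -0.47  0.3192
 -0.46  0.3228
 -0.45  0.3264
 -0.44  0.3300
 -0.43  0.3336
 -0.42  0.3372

σ√T = 0.26 × 0.2887 = 0.0751
d₁ = [ln(250/260) + (0.055 − 0.016 + ½·0.26²)·0.08333] / (σ√T) = (-0.0392 + 0.0061) / 0.0751 = -0.4417 ⇒ -0.44
d₂ = -0.4417 − 0.0751 = -0.5168 ⇒ -0.52
exp(−qT) = exp(−0.016·0.08333) = 0.9987;  exp(−rT) = exp(−0.055·0.08333) = 0.9954
C = 250·0.9987·N(-0.44) − 260·0.9954·N(-0.52) = 250·0.9987·0.3300 − 260·0.9954·0.3015 = 82.3928 − 78.0294 = 4.3633

€4.36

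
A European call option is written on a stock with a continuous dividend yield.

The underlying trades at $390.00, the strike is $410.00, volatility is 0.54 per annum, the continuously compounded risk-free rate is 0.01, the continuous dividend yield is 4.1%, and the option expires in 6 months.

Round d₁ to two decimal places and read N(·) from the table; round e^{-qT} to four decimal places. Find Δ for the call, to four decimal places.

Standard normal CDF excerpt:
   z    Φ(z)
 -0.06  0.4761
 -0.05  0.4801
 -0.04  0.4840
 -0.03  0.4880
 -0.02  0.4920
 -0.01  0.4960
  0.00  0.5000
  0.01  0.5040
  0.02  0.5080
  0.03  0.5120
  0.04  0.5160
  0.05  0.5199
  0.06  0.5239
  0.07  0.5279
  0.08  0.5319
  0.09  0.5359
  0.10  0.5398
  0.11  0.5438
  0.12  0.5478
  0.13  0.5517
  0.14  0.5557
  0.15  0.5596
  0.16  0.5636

0.4977

σ√T = 0.54 × 0.7071 = 0.3818
d₁ = [ln(390/410) + (0.01 − 0.041 + 0.54²/2)·0.5] / 0.3818 = [-0.0500 + 0.0574] / 0.3818 = 0.0194 ⇒ 0.02
N(d₁) = N(0.02) = 0.5080
Δ_call = exp(−qT)·N(d₁) = 0.9797·0.5080 = 0.4977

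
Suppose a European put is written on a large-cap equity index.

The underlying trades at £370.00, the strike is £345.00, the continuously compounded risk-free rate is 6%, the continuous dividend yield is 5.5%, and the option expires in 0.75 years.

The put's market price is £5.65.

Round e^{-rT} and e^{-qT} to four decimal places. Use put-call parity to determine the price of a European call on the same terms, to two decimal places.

exp(−qT) = exp(−0.055·0.75) = 0.9596;  exp(−rT) = exp(−0.06·0.75) = 0.9560
Put-call parity: C − P = S·e^(−qT) − K·e^(−rT) = 370·0.9596 − 345·0.9560 = 355.0520 − 329.8200 = 25.2320
C = P + (C − P) = 5.65 + (25.2320) = 30.8820

£30.88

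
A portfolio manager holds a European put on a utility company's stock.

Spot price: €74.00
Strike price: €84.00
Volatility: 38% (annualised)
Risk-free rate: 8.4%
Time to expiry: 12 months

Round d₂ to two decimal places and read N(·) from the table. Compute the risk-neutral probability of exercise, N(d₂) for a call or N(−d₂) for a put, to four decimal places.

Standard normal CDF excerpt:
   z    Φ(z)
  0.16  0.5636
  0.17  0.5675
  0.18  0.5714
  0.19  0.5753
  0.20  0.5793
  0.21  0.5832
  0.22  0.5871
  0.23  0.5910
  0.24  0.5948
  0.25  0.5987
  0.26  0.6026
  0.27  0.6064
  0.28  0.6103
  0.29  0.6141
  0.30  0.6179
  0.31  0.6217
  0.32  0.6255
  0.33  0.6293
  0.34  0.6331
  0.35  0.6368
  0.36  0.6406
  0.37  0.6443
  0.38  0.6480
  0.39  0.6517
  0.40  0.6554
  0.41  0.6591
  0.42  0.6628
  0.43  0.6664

σ√T = 0.38·√1 = 0.3800
ln(S/K) + (r + σ²/2)T = ln(74/84) + (0.084 + 0.38²/2)·1 = -0.1268 + 0.1562 = 0.0294
d₁ = 0.0294 / 0.3800 = 0.0775 → 0.08
d₂ = d₁ − σ√T = 0.0775 − 0.3800 = -0.3025 → -0.30
Risk-neutral Pr[S_T < K] = N(−d₂) = N(0.30) = 0.6179

0.6179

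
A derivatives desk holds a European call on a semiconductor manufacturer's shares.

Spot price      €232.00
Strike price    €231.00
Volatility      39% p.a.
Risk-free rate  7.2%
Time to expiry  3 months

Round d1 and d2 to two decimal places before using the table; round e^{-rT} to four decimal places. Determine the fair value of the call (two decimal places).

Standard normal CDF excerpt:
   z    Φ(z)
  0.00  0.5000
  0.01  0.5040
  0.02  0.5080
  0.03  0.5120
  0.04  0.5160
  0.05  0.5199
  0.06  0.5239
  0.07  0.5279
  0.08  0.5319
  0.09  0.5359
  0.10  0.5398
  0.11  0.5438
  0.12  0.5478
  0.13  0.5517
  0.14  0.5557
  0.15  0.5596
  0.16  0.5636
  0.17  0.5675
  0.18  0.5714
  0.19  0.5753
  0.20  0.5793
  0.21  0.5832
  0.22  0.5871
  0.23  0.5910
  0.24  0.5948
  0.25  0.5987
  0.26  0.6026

€20.04

T = 0.25;  σ√T = 0.1950
ln(S/K) + (r + σ²/2)T = ln(232/231) + (0.072 + 0.39²/2)·0.25 = 0.0043 + 0.0370 = 0.0413
d₁ = 0.0413 / 0.1950 = 0.2120 which rounds to 0.21
d₂ = d₁ − σ√T = 0.2120 − 0.1950 = 0.0170 which rounds to 0.02
e^(−rT) = e^(−0.072·0.25) = 0.9822
N(d₁) = N(0.21) = 0.5832;  N(d₂) = N(0.02) = 0.5080
C = 232·0.5832 − 231·0.9822·0.5080 = 135.3024 − 115.2592 = 20.0432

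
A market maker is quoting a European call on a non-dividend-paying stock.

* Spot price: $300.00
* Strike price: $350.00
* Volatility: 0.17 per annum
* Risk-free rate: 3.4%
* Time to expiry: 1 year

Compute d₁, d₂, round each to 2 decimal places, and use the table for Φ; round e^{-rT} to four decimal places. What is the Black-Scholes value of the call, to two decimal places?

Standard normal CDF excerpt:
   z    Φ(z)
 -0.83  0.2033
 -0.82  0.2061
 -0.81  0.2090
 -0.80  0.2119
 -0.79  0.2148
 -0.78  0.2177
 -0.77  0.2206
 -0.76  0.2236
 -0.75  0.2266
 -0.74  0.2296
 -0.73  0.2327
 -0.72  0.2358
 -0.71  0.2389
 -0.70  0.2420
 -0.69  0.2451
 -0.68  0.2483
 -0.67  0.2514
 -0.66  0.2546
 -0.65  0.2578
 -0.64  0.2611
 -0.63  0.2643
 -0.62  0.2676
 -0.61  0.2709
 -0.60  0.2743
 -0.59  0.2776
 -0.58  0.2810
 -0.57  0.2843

$7.61

σ√T = 0.17·√1 = 0.1700
d₁ = [ln(300/350) + (0.034 + 0.17²/2)·1] / 0.1700 = [-0.1542 + 0.0485] / 0.1700 = -0.6218 ≈ -0.62
d₂ = d₁ − σ√T = -0.6218 − 0.1700 = -0.7918 ≈ -0.79
e^(−rT) = e^(−0.034·1) = 0.9666
N(d₁) = N(-0.62) = 0.2676;  N(d₂) = N(-0.79) = 0.2148
C = 300·0.2676 − 350·0.9666·0.2148 = 80.2800 − 72.6690 = 7.6110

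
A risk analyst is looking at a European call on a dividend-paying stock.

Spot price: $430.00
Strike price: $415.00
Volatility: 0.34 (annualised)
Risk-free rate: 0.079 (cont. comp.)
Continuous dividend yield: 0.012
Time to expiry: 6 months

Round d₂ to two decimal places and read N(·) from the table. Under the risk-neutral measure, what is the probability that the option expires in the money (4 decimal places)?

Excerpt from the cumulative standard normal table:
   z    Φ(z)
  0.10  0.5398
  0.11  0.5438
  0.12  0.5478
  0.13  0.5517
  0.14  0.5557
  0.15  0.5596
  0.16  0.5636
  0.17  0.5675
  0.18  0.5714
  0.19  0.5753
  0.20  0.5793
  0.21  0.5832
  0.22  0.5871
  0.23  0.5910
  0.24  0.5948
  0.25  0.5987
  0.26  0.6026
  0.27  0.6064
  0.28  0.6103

0.5675

σ√T = 0.34 × 0.7071 = 0.2404
d₁ = [ln(430/415) + (0.079 − 0.012 + ½·0.34²)·0.5] / (σ√T) = (0.0355 + 0.0624) / 0.2404 = 0.4072 → 0.41
d₂ = 0.4072 − 0.2404 = 0.1668 → 0.17
Pr(exercise) under Q = N(d₂) = 0.5675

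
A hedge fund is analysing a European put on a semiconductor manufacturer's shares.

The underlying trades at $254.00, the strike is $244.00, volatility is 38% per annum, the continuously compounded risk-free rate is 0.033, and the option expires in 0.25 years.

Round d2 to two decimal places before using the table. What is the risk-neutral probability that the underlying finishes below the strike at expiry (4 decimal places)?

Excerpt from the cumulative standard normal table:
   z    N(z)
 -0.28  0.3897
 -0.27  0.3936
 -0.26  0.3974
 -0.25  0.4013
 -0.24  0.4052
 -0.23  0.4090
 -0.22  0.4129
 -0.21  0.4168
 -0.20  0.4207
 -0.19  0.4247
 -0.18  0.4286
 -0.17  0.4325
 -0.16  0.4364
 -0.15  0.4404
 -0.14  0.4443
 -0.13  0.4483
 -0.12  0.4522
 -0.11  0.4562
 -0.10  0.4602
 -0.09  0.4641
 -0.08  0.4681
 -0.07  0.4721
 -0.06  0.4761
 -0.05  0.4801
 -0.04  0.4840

0.4364

T = 0.25;  σ√T = 0.1900
d₁ = [ln(254/244) + (0.033 + ½·0.38²)·0.25] / (σ√T) = (0.0402 + 0.0263) / 0.1900 = 0.3498 ≈ 0.35
d₂ = 0.3498 − 0.1900 = 0.1598 ≈ 0.16
Pr(exercise) under Q = N(−d₂) = N(-0.16) = 0.4364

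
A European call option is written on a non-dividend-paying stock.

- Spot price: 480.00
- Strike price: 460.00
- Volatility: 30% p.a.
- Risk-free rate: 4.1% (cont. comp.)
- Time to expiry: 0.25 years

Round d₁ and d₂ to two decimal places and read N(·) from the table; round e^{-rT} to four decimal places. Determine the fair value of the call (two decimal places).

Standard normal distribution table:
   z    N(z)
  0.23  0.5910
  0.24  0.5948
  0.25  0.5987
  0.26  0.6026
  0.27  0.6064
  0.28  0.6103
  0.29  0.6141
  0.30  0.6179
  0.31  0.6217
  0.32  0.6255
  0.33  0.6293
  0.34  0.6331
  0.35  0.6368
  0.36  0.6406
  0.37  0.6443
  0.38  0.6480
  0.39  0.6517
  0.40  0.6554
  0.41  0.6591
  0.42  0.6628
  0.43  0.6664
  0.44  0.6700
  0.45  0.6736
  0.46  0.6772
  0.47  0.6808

42.00

T = 0.25;  σ√T = 0.1500
d₁ = [ln(480/460) + (0.041 + 0.3²/2)·0.25] / 0.1500 = [0.0426 + 0.0215] / 0.1500 = 0.4271 ≈ 0.43
d₂ = d₁ − σ√T = 0.4271 − 0.1500 = 0.2771 ≈ 0.28
exp(−rT) = exp(−0.041·0.25) = 0.9898
N(d₁) = N(0.43) = 0.6664;  N(d₂) = N(0.28) = 0.6103
C = 480·0.6664 − 460·0.9898·0.6103 = 319.8720 − 277.8745 = 41.9975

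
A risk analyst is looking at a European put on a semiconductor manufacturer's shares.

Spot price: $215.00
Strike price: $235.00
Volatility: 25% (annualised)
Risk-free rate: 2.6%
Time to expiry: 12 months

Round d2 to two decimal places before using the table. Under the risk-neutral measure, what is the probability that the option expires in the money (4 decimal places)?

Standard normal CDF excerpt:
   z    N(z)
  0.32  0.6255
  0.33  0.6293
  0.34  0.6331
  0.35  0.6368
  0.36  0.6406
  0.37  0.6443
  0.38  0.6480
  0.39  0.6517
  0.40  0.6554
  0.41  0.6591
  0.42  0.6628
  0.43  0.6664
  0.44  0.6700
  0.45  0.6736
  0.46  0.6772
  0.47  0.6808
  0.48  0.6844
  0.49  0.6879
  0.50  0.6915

0.6480

σ√T = 0.25 × 1.0000 = 0.2500
d₁ = [ln(215/235) + (0.026 + 0.25²/2)·1] / 0.2500 = [-0.0889 + 0.0572] / 0.2500 = -0.1268 which rounds to -0.13
d₂ = d₁ − σ√T = -0.1268 − 0.2500 = -0.3768 which rounds to -0.38
Pr(exercise) under Q = N(−d₂) = N(0.38) = 0.6480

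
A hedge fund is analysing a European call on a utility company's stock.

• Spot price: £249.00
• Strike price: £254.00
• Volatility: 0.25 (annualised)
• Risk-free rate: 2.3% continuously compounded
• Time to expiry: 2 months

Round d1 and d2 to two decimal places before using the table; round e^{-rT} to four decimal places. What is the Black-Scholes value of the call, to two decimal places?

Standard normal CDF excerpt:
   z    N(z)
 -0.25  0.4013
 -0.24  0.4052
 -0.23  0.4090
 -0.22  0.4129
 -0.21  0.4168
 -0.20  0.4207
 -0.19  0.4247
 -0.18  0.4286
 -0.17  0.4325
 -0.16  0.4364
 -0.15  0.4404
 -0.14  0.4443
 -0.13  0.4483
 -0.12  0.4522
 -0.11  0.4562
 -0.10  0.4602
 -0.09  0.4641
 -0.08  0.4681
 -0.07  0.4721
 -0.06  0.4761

σ√T = 0.25·√0.1667 = 0.1021
d₁ = [ln(249/254) + (0.023 + ½·0.25²)·0.1667] / (σ√T) = (-0.0199 + 0.0090) / 0.1021 = -0.1062 ≈ -0.11
d₂ = -0.1062 − 0.1021 = -0.2083 ≈ -0.21
e^(−rT) = e^(−0.023·0.1667) = 0.9962
N(d₁) = N(-0.11) = 0.4562;  N(d₂) = N(-0.21) = 0.4168
C = 249·0.4562 − 254·0.9962·0.4168 = 113.5938 − 105.4649 = 8.1289

£8.13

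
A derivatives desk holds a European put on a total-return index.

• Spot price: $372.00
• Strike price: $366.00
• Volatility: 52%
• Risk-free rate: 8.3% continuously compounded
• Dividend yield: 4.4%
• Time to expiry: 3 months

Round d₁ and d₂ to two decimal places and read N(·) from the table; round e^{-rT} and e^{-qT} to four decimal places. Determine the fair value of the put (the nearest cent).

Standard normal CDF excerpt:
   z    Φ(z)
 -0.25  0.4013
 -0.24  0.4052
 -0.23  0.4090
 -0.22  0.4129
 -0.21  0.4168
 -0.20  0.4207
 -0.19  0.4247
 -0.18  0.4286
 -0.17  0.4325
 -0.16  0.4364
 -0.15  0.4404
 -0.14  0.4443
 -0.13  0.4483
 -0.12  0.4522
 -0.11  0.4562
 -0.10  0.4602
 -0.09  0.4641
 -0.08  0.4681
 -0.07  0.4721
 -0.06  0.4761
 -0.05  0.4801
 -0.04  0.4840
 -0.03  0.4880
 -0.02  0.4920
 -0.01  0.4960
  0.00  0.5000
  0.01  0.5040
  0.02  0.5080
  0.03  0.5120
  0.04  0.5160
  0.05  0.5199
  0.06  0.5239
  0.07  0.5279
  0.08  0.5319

σ√T = 0.52 × 0.5000 = 0.2600
ln(S/K) + (r − q + σ²/2)T = ln(372/366) + (0.083 − 0.044 + 0.52²/2)·0.25 = 0.0163 + 0.0436 = 0.0598
d₁ = 0.0598 / 0.2600 = 0.2300 ≈ 0.23
d₂ = d₁ − σ√T = 0.2300 − 0.2600 = -0.0300 ≈ -0.03
e^(−qT) = e^(−0.044·0.25) = 0.9891;  e^(−rT) = e^(−0.083·0.25) = 0.9795
P = 366·0.9795·N(0.03) − 372·0.9891·N(-0.23) = 366·0.9795·0.5120 − 372·0.9891·0.4090 = 183.5505 − 150.4896 = 33.0609

$33.06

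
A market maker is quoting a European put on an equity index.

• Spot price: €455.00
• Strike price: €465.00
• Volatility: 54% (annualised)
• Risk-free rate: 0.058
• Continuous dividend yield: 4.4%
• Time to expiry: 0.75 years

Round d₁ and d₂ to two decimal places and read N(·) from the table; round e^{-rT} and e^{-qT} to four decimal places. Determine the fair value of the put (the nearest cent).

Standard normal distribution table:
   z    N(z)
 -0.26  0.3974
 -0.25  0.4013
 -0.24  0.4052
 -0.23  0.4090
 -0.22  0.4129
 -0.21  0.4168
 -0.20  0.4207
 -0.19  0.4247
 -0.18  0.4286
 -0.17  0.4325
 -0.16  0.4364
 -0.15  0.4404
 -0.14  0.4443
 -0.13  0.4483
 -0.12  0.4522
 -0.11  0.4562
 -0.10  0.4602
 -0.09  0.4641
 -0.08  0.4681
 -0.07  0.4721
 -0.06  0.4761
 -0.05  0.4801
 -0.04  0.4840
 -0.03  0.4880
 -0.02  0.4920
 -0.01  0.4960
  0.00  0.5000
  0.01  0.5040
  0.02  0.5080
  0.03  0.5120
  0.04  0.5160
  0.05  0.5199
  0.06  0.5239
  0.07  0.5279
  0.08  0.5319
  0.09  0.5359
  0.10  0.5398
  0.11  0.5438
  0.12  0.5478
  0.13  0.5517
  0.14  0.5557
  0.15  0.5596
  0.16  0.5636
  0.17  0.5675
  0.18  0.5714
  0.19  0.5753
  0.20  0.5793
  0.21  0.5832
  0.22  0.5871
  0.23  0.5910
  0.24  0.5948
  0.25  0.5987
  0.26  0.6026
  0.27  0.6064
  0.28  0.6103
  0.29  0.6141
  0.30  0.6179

σ√T = 0.54 × 0.8660 = 0.4677
d₁ = [ln(455/465) + (0.058 − 0.044 + 0.54²/2)·0.75] / 0.4677 = [-0.0217 + 0.1199] / 0.4677 = 0.2098 ≈ 0.21
d₂ = d₁ − σ√T = 0.2098 − 0.4677 = -0.2579 ≈ -0.26
e^(−qT) = e^(−0.044·0.75) = 0.9675;  e^(−rT) = e^(−0.058·0.75) = 0.9574
N(−d₂) = N(0.26) = 0.6026;  N(−d₁) = N(-0.21) = 0.4168
P = 465·0.9574·0.6026 − 455·0.9675·0.4168 = 268.2721 − 183.4806 = 84.7915

€84.79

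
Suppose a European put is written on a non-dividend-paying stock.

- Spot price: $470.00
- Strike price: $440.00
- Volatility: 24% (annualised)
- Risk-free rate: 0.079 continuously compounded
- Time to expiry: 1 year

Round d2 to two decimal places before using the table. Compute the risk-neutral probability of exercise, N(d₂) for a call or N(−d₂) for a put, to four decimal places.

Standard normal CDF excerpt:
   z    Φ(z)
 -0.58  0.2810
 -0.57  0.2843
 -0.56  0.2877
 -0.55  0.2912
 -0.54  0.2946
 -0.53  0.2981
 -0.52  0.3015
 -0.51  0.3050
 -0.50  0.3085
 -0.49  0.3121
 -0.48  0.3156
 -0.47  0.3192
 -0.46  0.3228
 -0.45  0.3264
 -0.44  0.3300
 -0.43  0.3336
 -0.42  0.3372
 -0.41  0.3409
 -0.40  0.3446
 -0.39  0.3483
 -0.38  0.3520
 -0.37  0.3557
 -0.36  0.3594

σ√T = 0.24 × 1.0000 = 0.2400
d₁ = [ln(470/440) + (0.079 + 0.24²/2)·1] / 0.2400 = [0.0660 + 0.1078] / 0.2400 = 0.7240 ⇒ 0.72
d₂ = d₁ − σ√T = 0.7240 − 0.2400 = 0.4840 ⇒ 0.48
Risk-neutral Pr[S_T < K] = N(−d₂) = N(-0.48) = 0.3156

0.3156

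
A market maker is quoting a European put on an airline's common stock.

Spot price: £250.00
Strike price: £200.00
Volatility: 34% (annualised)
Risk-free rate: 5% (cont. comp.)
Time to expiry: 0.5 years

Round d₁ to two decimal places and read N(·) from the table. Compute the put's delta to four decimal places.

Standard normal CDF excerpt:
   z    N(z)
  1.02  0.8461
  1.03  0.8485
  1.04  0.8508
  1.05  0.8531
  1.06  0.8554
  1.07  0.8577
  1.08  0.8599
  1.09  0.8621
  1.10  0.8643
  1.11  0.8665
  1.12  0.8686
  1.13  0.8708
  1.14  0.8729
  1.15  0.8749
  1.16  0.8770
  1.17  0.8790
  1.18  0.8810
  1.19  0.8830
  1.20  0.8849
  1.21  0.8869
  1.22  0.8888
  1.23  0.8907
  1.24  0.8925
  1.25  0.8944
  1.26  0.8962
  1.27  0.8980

σ√T = 0.34 × 0.7071 = 0.2404
d₁ = [ln(250/200) + (0.05 + 0.34²/2)·0.5] / 0.2404 = [0.2231 + 0.0539] / 0.2404 = 1.1523 which rounds to 1.15
N(d₁) = N(1.15) = 0.8749
Δ_put = N(d₁) − 1 = 0.8749 − 1 = -0.1251

-0.1251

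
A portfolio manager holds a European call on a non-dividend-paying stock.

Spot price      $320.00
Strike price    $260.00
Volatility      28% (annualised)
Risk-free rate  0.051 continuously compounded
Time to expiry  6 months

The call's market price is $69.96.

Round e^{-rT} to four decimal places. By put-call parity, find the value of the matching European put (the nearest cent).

exp(−rT) = exp(−0.051·0.5) = 0.9748
Put-call parity: C − P = S − K·e^(−rT) = 320 − 260·0.9748 = 320 − 253.4480 = 66.5520
P = C − (C − P) = 69.96 − (66.5520) = 3.4080

$3.41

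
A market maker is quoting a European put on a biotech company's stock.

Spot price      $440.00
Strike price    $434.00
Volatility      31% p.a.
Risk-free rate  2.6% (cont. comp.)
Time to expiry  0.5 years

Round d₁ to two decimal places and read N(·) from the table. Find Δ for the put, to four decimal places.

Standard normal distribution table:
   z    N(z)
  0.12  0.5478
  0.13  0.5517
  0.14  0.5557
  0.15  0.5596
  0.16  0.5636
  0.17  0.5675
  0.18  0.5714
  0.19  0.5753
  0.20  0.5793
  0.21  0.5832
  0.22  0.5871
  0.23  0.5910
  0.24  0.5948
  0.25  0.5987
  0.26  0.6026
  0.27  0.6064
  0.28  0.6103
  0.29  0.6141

-0.4090

σ√T = 0.31 × 0.7071 = 0.2192
ln(S/K) + (r + σ²/2)T = ln(440/434) + (0.026 + 0.31²/2)·0.5 = 0.0137 + 0.0370 = 0.0508
d₁ = 0.0508 / 0.2192 = 0.2315 → 0.23
N(d₁) = N(0.23) = 0.5910
Δ_put = N(d₁) − 1 = 0.5910 − 1 = -0.4090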